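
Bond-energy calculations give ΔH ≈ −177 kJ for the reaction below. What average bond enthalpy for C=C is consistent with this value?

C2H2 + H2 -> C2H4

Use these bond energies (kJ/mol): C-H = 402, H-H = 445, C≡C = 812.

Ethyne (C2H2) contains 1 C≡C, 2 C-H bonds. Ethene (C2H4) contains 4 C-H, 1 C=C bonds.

D(C=C) ≈ 630 kJ/mol

Let D be the C=C bond energy.
Σ(broken) = 1×812 + 2×402 + 1×445 = 2061
Σ(formed) = 4×402 + 1×D = 1608 + D
ΔH = Σ(broken) − Σ(formed) = (2061) − (1608 + D) = +453 − D
Setting this equal to −177 kJ gives D = 630 kJ/mol.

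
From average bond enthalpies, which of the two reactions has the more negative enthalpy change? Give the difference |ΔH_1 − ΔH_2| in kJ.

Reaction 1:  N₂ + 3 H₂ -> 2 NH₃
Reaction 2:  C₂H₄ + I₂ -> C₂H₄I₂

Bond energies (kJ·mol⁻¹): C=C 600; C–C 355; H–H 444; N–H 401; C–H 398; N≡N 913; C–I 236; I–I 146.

Reaction 1, by 80 kJ

Reaction 1:
  Bonds broken (reactants):
    H–H: 3 × 444 = 1332
    N≡N: 1 × 913 = 913
    Σ(broken) = 2245 kJ
  Bonds formed (products):
    N–H: 6 × 401 = 2406
    Σ(formed) = 2406 kJ
  ΔH_1 = 2245 − 2406 = −161 kJ
Reaction 2:
  Bonds broken (reactants):
    C–H: 4 × 398 = 1592
    C=C: 1 × 600 = 600
    I–I: 1 × 146 = 146
    Σ(broken) = 2338 kJ
  Bonds formed (products):
    C–C: 1 × 355 = 355
    C–H: 4 × 398 = 1592
    C–I: 2 × 236 = 472
    Σ(formed) = 2419 kJ
  ΔH_2 = 2338 − 2419 = −81 kJ
ΔH_1 − ΔH_2 = −80 kJ, so reaction 1 has the more negative ΔH; |ΔH_1 − ΔH_2| = 80 kJ.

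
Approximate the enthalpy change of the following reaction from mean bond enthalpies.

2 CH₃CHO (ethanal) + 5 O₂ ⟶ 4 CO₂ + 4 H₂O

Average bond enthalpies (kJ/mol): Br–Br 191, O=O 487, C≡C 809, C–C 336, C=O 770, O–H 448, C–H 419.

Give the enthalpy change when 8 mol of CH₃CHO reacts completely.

Bonds broken (reactants):
  C–C: 2 × 336 = 672
  C–H: 8 × 419 = 3352
  C=O: 2 × 770 = 1540
  O=O: 5 × 487 = 2435
  Σ(broken) = 7999 kJ
Bonds formed (products):
  C=O: 8 × 770 = 6160
  O–H: 8 × 448 = 3584
  Σ(formed) = 9744 kJ
ΔH = Σ(broken) − Σ(formed) = 7999 − 9744 = −1745 kJ
For 4× the reaction as written: 4 × (−1745) = −6980 kJ

ΔH = −6980 kJ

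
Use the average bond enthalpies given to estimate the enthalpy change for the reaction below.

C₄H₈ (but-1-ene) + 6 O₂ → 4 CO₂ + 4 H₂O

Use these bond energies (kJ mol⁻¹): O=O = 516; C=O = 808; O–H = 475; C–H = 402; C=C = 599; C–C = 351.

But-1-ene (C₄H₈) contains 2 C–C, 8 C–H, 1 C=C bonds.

Bonds broken (reactants):
  C–C: 2 × 351 = 702
  C–H: 8 × 402 = 3216
  C=C: 1 × 599 = 599
  O=O: 6 × 516 = 3096
  Σ(broken) = 7613 kJ
Bonds formed (products):
  C=O: 8 × 808 = 6464
  O–H: 8 × 475 = 3800
  Σ(formed) = 10264 kJ
ΔH = Σ(broken) − Σ(formed) = 7613 − 10264 = −2651 kJ

ΔH ≈ −2651 kJ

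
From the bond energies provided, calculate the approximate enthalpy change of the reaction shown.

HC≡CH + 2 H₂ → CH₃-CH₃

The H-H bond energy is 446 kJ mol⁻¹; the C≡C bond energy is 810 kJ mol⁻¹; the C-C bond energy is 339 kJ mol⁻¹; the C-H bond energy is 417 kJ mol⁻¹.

Bonds broken (reactants):
  C≡C: 1 × 810 = 810
  C-H: 2 × 417 = 834
  H-H: 2 × 446 = 892
  Σ(broken) = 2536 kJ
Bonds formed (products):
  C-C: 1 × 339 = 339
  C-H: 6 × 417 = 2502
  Σ(formed) = 2841 kJ
ΔH = Σ(broken) − Σ(formed) = 2536 − 2841 = −305 kJ

ΔH ≈ −305 kJ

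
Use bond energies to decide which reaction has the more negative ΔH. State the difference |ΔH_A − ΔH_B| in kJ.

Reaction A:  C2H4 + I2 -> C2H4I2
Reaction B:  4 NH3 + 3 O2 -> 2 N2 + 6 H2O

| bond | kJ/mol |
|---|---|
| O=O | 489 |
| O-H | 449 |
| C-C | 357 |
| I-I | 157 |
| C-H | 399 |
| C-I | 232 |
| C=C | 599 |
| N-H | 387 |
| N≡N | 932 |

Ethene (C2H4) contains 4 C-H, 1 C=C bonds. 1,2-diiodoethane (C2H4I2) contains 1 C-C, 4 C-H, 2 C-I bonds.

Reaction A:
  Bonds broken (reactants):
    C-H: 4 × 399 = 1596
    C=C: 1 × 599 = 599
    I-I: 1 × 157 = 157
    Σ(broken) = 2352 kJ
  Bonds formed (products):
    C-C: 1 × 357 = 357
    C-H: 4 × 399 = 1596
    C-I: 2 × 232 = 464
    Σ(formed) = 2417 kJ
  ΔH_A = 2352 − 2417 = −65 kJ
Reaction B:
  Bonds broken (reactants):
    N-H: 12 × 387 = 4644
    O=O: 3 × 489 = 1467
    Σ(broken) = 6111 kJ
  Bonds formed (products):
    N≡N: 2 × 932 = 1864
    O-H: 12 × 449 = 5388
    Σ(formed) = 7252 kJ
  ΔH_B = 6111 − 7252 = −1141 kJ
ΔH_A − ΔH_B = +1076 kJ, so reaction B has the more negative ΔH; |ΔH_A − ΔH_B| = 1076 kJ.

Reaction B, by 1076 kJ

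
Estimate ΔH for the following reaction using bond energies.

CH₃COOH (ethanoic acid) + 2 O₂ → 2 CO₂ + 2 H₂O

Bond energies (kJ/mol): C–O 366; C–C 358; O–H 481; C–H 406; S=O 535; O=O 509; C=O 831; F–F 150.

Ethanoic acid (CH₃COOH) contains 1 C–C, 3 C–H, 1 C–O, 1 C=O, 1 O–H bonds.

Bonds broken (reactants):
  C–C: 1 × 358 = 358
  C–H: 3 × 406 = 1218
  C–O: 1 × 366 = 366
  C=O: 1 × 831 = 831
  O–H: 1 × 481 = 481
  O=O: 2 × 509 = 1018
  Σ(broken) = 4272 kJ
Bonds formed (products):
  C=O: 4 × 831 = 3324
  O–H: 4 × 481 = 1924
  Σ(formed) = 5248 kJ
ΔH = Σ(broken) − Σ(formed) = 4272 − 5248 = −976 kJ

ΔH ≈ −976 kJ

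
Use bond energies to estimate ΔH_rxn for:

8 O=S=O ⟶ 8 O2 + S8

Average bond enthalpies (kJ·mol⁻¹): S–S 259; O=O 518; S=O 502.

Bonds broken (reactants):
  S=O: 16 × 502 = 8032
  Σ(broken) = 8032 kJ
Bonds formed (products):
  O=O: 8 × 518 = 4144
  S–S: 8 × 259 = 2072
  Σ(formed) = 6216 kJ
ΔH = Σ(broken) − Σ(formed) = 8032 − 6216 = +1816 kJ

ΔH ≈ +1816 kJ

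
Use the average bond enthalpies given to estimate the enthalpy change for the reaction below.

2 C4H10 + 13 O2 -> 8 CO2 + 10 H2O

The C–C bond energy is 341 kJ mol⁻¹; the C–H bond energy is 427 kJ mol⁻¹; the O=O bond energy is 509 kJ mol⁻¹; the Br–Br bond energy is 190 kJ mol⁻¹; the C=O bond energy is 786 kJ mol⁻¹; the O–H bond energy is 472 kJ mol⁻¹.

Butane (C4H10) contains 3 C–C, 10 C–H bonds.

Bonds broken (reactants):
  C–C: 6 × 341 = 2046
  C–H: 20 × 427 = 8540
  O=O: 13 × 509 = 6617
  Σ(broken) = 17203 kJ
Bonds formed (products):
  C=O: 16 × 786 = 12576
  O–H: 20 × 472 = 9440
  Σ(formed) = 22016 kJ
ΔH = Σ(broken) − Σ(formed) = 17203 − 22016 = −4813 kJ

ΔH ≈ −4813 kJ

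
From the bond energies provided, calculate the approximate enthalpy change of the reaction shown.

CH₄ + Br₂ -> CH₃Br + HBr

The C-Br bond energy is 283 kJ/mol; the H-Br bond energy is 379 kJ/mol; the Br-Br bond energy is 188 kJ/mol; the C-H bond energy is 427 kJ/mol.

Bonds broken (reactants):
  Br-Br: 1 × 188 = 188
  C-H: 4 × 427 = 1708
  Σ(broken) = 1896 kJ
Bonds formed (products):
  C-Br: 1 × 283 = 283
  C-H: 3 × 427 = 1281
  H-Br: 1 × 379 = 379
  Σ(formed) = 1943 kJ
ΔH = Σ(broken) − Σ(formed) = 1896 − 1943 = −47 kJ

ΔH ≈ −47 kJ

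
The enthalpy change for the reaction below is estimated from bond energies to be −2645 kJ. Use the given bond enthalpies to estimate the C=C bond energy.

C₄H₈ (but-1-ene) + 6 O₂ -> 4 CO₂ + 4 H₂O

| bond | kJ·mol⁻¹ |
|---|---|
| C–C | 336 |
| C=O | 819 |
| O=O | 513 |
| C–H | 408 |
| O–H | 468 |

Let D be the C=C bond energy.
Σ(broken) = 2×336 + 8×408 + 1×D + 6×513 = 7014 + D
Σ(formed) = 8×819 + 8×468 = 10296
ΔH = Σ(broken) − Σ(formed) = (7014 + D) − (10296) = −3282 + D
Setting this equal to −2645 kJ gives D = 637 kJ/mol.

D(C=C) ≈ 637 kJ/mol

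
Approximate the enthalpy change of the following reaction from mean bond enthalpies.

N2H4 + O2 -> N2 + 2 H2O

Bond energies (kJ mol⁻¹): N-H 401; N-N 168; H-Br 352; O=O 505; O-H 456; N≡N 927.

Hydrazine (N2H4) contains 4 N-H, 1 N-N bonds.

ΔH ≈ −474 kJ

Bonds broken (reactants):
  N-H: 4 × 401 = 1604
  N-N: 1 × 168 = 168
  O=O: 1 × 505 = 505
  Σ(broken) = 2277 kJ
Bonds formed (products):
  N≡N: 1 × 927 = 927
  O-H: 4 × 456 = 1824
  Σ(formed) = 2751 kJ
ΔH = Σ(broken) − Σ(formed) = 2277 − 2751 = −474 kJ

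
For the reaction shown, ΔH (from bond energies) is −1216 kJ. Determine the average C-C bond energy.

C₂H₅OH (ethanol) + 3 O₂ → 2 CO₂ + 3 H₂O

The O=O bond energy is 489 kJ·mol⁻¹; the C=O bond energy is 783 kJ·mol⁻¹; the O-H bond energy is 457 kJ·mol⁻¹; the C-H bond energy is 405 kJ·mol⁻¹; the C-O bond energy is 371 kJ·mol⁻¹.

D(C-C) ≈ 338 kJ/mol

Let D be the C-C bond energy.
Σ(broken) = 1×D + 5×405 + 1×371 + 1×457 + 3×489 = 4320 + D
Σ(formed) = 4×783 + 6×457 = 5874
ΔH = Σ(broken) − Σ(formed) = (4320 + D) − (5874) = −1554 + D
Setting this equal to −1216 kJ gives D = 338 kJ/mol.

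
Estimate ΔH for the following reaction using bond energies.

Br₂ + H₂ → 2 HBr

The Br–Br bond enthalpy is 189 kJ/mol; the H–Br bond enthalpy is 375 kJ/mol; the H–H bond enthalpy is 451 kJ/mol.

Bonds broken (reactants):
  Br–Br: 1 × 189 = 189
  H–H: 1 × 451 = 451
  Σ(broken) = 640 kJ
Bonds formed (products):
  H–Br: 2 × 375 = 750
  Σ(formed) = 750 kJ
ΔH = Σ(broken) − Σ(formed) = 640 − 750 = −110 kJ

ΔH ≈ −110 kJ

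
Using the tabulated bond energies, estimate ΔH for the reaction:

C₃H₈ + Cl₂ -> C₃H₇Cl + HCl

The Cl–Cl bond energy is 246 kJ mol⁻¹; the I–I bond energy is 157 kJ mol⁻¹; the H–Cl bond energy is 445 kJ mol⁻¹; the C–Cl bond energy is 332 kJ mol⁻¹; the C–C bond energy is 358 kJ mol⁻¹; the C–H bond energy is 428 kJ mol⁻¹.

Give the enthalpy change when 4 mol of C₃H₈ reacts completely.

Bonds broken (reactants):
  C–C: 2 × 358 = 716
  C–H: 8 × 428 = 3424
  Cl–Cl: 1 × 246 = 246
  Σ(broken) = 4386 kJ
Bonds formed (products):
  C–C: 2 × 358 = 716
  C–Cl: 1 × 332 = 332
  C–H: 7 × 428 = 2996
  H–Cl: 1 × 445 = 445
  Σ(formed) = 4489 kJ
ΔH = Σ(broken) − Σ(formed) = 4386 − 4489 = −103 kJ
For 4× the reaction as written: 4 × (−103) = −412 kJ

ΔH = −412 kJ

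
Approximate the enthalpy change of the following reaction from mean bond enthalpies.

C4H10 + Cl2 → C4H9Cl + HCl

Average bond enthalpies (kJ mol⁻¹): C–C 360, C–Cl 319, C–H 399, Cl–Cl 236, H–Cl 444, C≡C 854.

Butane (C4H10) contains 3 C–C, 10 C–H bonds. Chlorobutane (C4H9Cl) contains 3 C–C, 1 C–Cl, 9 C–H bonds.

Bonds broken (reactants):
  C–C: 3 × 360 = 1080
  C–H: 10 × 399 = 3990
  Cl–Cl: 1 × 236 = 236
  Σ(broken) = 5306 kJ
Bonds formed (products):
  C–C: 3 × 360 = 1080
  C–Cl: 1 × 319 = 319
  C–H: 9 × 399 = 3591
  H–Cl: 1 × 444 = 444
  Σ(formed) = 5434 kJ
ΔH = Σ(broken) − Σ(formed) = 5306 − 5434 = −128 kJ

ΔH ≈ −128 kJ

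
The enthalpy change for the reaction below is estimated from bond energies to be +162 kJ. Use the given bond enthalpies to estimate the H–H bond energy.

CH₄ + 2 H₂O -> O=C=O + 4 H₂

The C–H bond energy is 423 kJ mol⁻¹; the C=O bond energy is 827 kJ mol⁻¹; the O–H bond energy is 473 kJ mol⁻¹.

D(H–H) ≈ 442 kJ/mol

Let D be the H–H bond energy.
Σ(broken) = 4×423 + 4×473 = 3584
Σ(formed) = 2×827 + 4×D = 1654 + 4D
ΔH = Σ(broken) − Σ(formed) = (3584) − (1654 + 4D) = +1930 − 4D
Setting this equal to +162 kJ gives 4D = 1768, so D = 442 kJ/mol.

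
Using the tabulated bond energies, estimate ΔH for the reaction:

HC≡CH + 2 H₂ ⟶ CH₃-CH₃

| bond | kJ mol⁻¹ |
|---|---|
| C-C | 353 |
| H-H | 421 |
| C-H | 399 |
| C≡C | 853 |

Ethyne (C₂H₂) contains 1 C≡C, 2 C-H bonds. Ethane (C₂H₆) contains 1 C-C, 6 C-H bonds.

ΔH ≈ −254 kJ

Bonds broken (reactants):
  C≡C: 1 × 853 = 853
  C-H: 2 × 399 = 798
  H-H: 2 × 421 = 842
  Σ(broken) = 2493 kJ
Bonds formed (products):
  C-C: 1 × 353 = 353
  C-H: 6 × 399 = 2394
  Σ(formed) = 2747 kJ
ΔH = Σ(broken) − Σ(formed) = 2493 − 2747 = −254 kJ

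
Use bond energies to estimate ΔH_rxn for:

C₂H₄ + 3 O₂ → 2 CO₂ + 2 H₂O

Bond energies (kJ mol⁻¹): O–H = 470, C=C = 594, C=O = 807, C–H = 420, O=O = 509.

Bonds broken (reactants):
  C–H: 4 × 420 = 1680
  C=C: 1 × 594 = 594
  O=O: 3 × 509 = 1527
  Σ(broken) = 3801 kJ
Bonds formed (products):
  C=O: 4 × 807 = 3228
  O–H: 4 × 470 = 1880
  Σ(formed) = 5108 kJ
ΔH = Σ(broken) − Σ(formed) = 3801 − 5108 = −1307 kJ

ΔH ≈ −1307 kJ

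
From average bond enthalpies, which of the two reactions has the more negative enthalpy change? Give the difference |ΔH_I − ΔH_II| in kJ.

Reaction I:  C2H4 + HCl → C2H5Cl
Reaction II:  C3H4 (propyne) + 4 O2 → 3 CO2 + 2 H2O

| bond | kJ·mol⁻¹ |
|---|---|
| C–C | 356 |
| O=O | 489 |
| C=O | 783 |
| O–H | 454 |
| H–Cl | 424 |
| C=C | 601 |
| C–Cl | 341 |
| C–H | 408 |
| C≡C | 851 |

Reaction I:
  Bonds broken (reactants):
    C–H: 4 × 408 = 1632
    C=C: 1 × 601 = 601
    H–Cl: 1 × 424 = 424
    Σ(broken) = 2657 kJ
  Bonds formed (products):
    C–C: 1 × 356 = 356
    C–Cl: 1 × 341 = 341
    C–H: 5 × 408 = 2040
    Σ(formed) = 2737 kJ
  ΔH_I = 2657 − 2737 = −80 kJ
Reaction II:
  Bonds broken (reactants):
    C≡C: 1 × 851 = 851
    C–C: 1 × 356 = 356
    C–H: 4 × 408 = 1632
    O=O: 4 × 489 = 1956
    Σ(broken) = 4795 kJ
  Bonds formed (products):
    C=O: 6 × 783 = 4698
    O–H: 4 × 454 = 1816
    Σ(formed) = 6514 kJ
  ΔH_II = 4795 − 6514 = −1719 kJ
ΔH_I − ΔH_II = +1639 kJ, so reaction II has the more negative ΔH; |ΔH_I − ΔH_II| = 1639 kJ.

Reaction II, by 1639 kJ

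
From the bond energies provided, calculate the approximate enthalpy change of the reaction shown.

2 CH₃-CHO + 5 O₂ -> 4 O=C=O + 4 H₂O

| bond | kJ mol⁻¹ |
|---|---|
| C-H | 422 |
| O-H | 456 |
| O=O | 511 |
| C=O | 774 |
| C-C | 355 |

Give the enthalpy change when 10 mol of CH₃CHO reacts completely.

ΔH = −8255 kJ

Bonds broken (reactants):
  C-C: 2 × 355 = 710
  C-H: 8 × 422 = 3376
  C=O: 2 × 774 = 1548
  O=O: 5 × 511 = 2555
  Σ(broken) = 8189 kJ
Bonds formed (products):
  C=O: 8 × 774 = 6192
  O-H: 8 × 456 = 3648
  Σ(formed) = 9840 kJ
ΔH = Σ(broken) − Σ(formed) = 8189 − 9840 = −1651 kJ
For 5× the reaction as written: 5 × (−1651) = −8255 kJ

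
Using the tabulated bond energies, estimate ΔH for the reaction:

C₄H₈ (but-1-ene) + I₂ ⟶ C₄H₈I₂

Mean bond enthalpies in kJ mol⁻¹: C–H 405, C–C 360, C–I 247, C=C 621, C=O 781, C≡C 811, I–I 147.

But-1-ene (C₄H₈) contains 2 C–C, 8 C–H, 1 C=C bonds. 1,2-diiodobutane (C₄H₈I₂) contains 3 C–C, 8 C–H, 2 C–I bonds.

ΔH ≈ −86 kJ

Bonds broken (reactants):
  C–C: 2 × 360 = 720
  C–H: 8 × 405 = 3240
  C=C: 1 × 621 = 621
  I–I: 1 × 147 = 147
  Σ(broken) = 4728 kJ
Bonds formed (products):
  C–C: 3 × 360 = 1080
  C–H: 8 × 405 = 3240
  C–I: 2 × 247 = 494
  Σ(formed) = 4814 kJ
ΔH = Σ(broken) − Σ(formed) = 4728 − 4814 = −86 kJ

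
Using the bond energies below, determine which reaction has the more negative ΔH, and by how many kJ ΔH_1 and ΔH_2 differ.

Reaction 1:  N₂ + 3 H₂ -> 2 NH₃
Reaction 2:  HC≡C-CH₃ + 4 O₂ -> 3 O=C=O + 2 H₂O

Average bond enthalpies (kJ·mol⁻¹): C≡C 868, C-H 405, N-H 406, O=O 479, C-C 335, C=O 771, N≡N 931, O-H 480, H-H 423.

Reaction 2, by 1571 kJ

Reaction 1:
  Bonds broken (reactants):
    H-H: 3 × 423 = 1269
    N≡N: 1 × 931 = 931
    Σ(broken) = 2200 kJ
  Bonds formed (products):
    N-H: 6 × 406 = 2436
    Σ(formed) = 2436 kJ
  ΔH_1 = 2200 − 2436 = −236 kJ
Reaction 2:
  Bonds broken (reactants):
    C≡C: 1 × 868 = 868
    C-C: 1 × 335 = 335
    C-H: 4 × 405 = 1620
    O=O: 4 × 479 = 1916
    Σ(broken) = 4739 kJ
  Bonds formed (products):
    C=O: 6 × 771 = 4626
    O-H: 4 × 480 = 1920
    Σ(formed) = 6546 kJ
  ΔH_2 = 4739 − 6546 = −1807 kJ
ΔH_1 − ΔH_2 = +1571 kJ, so reaction 2 has the more negative ΔH; |ΔH_1 − ΔH_2| = 1571 kJ.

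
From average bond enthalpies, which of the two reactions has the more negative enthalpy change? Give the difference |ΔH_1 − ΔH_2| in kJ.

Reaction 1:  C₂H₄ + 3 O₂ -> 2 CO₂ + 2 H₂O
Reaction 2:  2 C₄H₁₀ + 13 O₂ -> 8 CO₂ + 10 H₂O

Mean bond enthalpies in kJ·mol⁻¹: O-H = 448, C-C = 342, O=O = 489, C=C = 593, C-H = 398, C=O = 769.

Reaction 1:
  Bonds broken (reactants):
    C-H: 4 × 398 = 1592
    C=C: 1 × 593 = 593
    O=O: 3 × 489 = 1467
    Σ(broken) = 3652 kJ
  Bonds formed (products):
    C=O: 4 × 769 = 3076
    O-H: 4 × 448 = 1792
    Σ(formed) = 4868 kJ
  ΔH_1 = 3652 − 4868 = −1216 kJ
Reaction 2:
  Bonds broken (reactants):
    C-C: 6 × 342 = 2052
    C-H: 20 × 398 = 7960
    O=O: 13 × 489 = 6357
    Σ(broken) = 16369 kJ
  Bonds formed (products):
    C=O: 16 × 769 = 12304
    O-H: 20 × 448 = 8960
    Σ(formed) = 21264 kJ
  ΔH_2 = 16369 − 21264 = −4895 kJ
ΔH_1 − ΔH_2 = +3679 kJ, so reaction 2 has the more negative ΔH; |ΔH_1 − ΔH_2| = 3679 kJ.

Reaction 2, by 3679 kJ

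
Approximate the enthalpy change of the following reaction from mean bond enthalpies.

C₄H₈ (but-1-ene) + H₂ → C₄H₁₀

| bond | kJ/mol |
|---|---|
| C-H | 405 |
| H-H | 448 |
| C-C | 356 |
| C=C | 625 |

Bonds broken (reactants):
  C-C: 2 × 356 = 712
  C-H: 8 × 405 = 3240
  C=C: 1 × 625 = 625
  H-H: 1 × 448 = 448
  Σ(broken) = 5025 kJ
Bonds formed (products):
  C-C: 3 × 356 = 1068
  C-H: 10 × 405 = 4050
  Σ(formed) = 5118 kJ
ΔH = Σ(broken) − Σ(formed) = 5025 − 5118 = −93 kJ

ΔH ≈ −93 kJ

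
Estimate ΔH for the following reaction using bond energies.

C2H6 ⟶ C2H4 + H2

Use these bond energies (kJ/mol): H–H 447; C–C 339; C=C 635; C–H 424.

Bonds broken (reactants):
  C–C: 1 × 339 = 339
  C–H: 6 × 424 = 2544
  Σ(broken) = 2883 kJ
Bonds formed (products):
  C–H: 4 × 424 = 1696
  C=C: 1 × 635 = 635
  H–H: 1 × 447 = 447
  Σ(formed) = 2778 kJ
ΔH = Σ(broken) − Σ(formed) = 2883 − 2778 = +105 kJ

ΔH ≈ +105 kJ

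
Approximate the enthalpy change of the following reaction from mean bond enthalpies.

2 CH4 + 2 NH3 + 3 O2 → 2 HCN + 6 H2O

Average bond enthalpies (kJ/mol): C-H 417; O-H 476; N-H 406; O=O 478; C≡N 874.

Bonds broken (reactants):
  C-H: 8 × 417 = 3336
  N-H: 6 × 406 = 2436
  O=O: 3 × 478 = 1434
  Σ(broken) = 7206 kJ
Bonds formed (products):
  C≡N: 2 × 874 = 1748
  C-H: 2 × 417 = 834
  O-H: 12 × 476 = 5712
  Σ(formed) = 8294 kJ
ΔH = Σ(broken) − Σ(formed) = 7206 − 8294 = −1088 kJ

ΔH ≈ −1088 kJ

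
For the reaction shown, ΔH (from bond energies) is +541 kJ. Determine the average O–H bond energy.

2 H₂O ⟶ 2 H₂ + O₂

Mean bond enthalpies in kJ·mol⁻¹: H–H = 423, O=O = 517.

Let D be the O–H bond energy.
Σ(broken) = 4×D = 4D
Σ(formed) = 2×423 + 1×517 = 1363
ΔH = Σ(broken) − Σ(formed) = (4D) − (1363) = −1363 + 4D
Setting this equal to +541 kJ gives 4D = 1904, so D = 476 kJ/mol.

D(O–H) ≈ 476 kJ/mol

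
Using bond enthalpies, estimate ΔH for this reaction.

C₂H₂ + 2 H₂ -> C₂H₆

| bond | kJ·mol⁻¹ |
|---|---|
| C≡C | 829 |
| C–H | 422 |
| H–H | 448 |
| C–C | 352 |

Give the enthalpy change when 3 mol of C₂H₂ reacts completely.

Bonds broken (reactants):
  C≡C: 1 × 829 = 829
  C–H: 2 × 422 = 844
  H–H: 2 × 448 = 896
  Σ(broken) = 2569 kJ
Bonds formed (products):
  C–C: 1 × 352 = 352
  C–H: 6 × 422 = 2532
  Σ(formed) = 2884 kJ
ΔH = Σ(broken) − Σ(formed) = 2569 − 2884 = −315 kJ
For 3× the reaction as written: 3 × (−315) = −945 kJ

ΔH = −945 kJ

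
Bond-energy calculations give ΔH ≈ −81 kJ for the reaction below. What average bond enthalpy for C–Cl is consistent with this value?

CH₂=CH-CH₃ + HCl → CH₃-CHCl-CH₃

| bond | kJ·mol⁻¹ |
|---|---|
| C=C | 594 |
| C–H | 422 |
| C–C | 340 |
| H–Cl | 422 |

Let D be the C–Cl bond energy.
Σ(broken) = 1×340 + 6×422 + 1×594 + 1×422 = 3888
Σ(formed) = 2×340 + 1×D + 7×422 = 3634 + D
ΔH = Σ(broken) − Σ(formed) = (3888) − (3634 + D) = +254 − D
Setting this equal to −81 kJ gives D = 335 kJ/mol.

D(C–Cl) ≈ 335 kJ/mol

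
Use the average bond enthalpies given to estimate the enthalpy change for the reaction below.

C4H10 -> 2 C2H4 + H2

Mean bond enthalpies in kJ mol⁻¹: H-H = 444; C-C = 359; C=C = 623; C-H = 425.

Bonds broken (reactants):
  C-C: 3 × 359 = 1077
  C-H: 10 × 425 = 4250
  Σ(broken) = 5327 kJ
Bonds formed (products):
  C-H: 8 × 425 = 3400
  C=C: 2 × 623 = 1246
  H-H: 1 × 444 = 444
  Σ(formed) = 5090 kJ
ΔH = Σ(broken) − Σ(formed) = 5327 − 5090 = +237 kJ

ΔH ≈ +237 kJ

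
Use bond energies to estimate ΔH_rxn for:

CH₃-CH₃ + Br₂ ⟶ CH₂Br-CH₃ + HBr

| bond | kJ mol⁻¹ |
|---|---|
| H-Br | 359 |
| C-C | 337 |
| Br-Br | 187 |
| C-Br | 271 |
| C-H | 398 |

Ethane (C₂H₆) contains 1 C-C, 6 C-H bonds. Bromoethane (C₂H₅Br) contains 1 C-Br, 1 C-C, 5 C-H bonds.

Bonds broken (reactants):
  Br-Br: 1 × 187 = 187
  C-C: 1 × 337 = 337
  C-H: 6 × 398 = 2388
  Σ(broken) = 2912 kJ
Bonds formed (products):
  C-Br: 1 × 271 = 271
  C-C: 1 × 337 = 337
  C-H: 5 × 398 = 1990
  H-Br: 1 × 359 = 359
  Σ(formed) = 2957 kJ
ΔH = Σ(broken) − Σ(formed) = 2912 − 2957 = −45 kJ

ΔH ≈ −45 kJ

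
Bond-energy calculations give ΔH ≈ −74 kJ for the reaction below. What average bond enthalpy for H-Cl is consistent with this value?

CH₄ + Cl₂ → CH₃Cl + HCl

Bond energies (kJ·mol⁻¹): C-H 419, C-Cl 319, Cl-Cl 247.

D(H-Cl) ≈ 421 kJ/mol

Let D be the H-Cl bond energy.
Σ(broken) = 4×419 + 1×247 = 1923
Σ(formed) = 1×319 + 3×419 + 1×D = 1576 + D
ΔH = Σ(broken) − Σ(formed) = (1923) − (1576 + D) = +347 − D
Setting this equal to −74 kJ gives D = 421 kJ/mol.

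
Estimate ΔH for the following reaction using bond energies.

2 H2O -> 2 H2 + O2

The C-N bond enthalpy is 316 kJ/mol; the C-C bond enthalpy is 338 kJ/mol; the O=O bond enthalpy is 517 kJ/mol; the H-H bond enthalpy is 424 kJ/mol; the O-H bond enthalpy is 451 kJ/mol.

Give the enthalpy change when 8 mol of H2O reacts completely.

Bonds broken (reactants):
  O-H: 4 × 451 = 1804
  Σ(broken) = 1804 kJ
Bonds formed (products):
  H-H: 2 × 424 = 848
  O=O: 1 × 517 = 517
  Σ(formed) = 1365 kJ
ΔH = Σ(broken) − Σ(formed) = 1804 − 1365 = +439 kJ
For 4× the reaction as written: 4 × (+439) = +1756 kJ

ΔH = +1756 kJ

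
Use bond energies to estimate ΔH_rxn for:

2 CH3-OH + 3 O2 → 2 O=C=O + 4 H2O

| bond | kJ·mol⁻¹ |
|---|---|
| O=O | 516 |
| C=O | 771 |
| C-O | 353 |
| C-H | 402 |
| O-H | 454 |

ΔH ≈ −1142 kJ

Bonds broken (reactants):
  C-H: 6 × 402 = 2412
  C-O: 2 × 353 = 706
  O-H: 2 × 454 = 908
  O=O: 3 × 516 = 1548
  Σ(broken) = 5574 kJ
Bonds formed (products):
  C=O: 4 × 771 = 3084
  O-H: 8 × 454 = 3632
  Σ(formed) = 6716 kJ
ΔH = Σ(broken) − Σ(formed) = 5574 − 6716 = −1142 kJ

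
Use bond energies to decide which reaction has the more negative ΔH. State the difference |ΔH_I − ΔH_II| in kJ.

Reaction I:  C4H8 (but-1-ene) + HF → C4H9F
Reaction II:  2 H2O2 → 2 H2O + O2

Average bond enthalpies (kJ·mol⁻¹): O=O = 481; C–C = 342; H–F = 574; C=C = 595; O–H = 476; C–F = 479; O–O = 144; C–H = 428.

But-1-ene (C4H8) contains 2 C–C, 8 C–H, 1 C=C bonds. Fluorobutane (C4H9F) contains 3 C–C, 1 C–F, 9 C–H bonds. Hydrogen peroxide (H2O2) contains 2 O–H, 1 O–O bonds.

Reaction II, by 113 kJ

Reaction I:
  Bonds broken (reactants):
    C–C: 2 × 342 = 684
    C–H: 8 × 428 = 3424
    C=C: 1 × 595 = 595
    H–F: 1 × 574 = 574
    Σ(broken) = 5277 kJ
  Bonds formed (products):
    C–C: 3 × 342 = 1026
    C–F: 1 × 479 = 479
    C–H: 9 × 428 = 3852
    Σ(formed) = 5357 kJ
  ΔH_I = 5277 − 5357 = −80 kJ
Reaction II:
  Bonds broken (reactants):
    O–H: 4 × 476 = 1904
    O–O: 2 × 144 = 288
    Σ(broken) = 2192 kJ
  Bonds formed (products):
    O–H: 4 × 476 = 1904
    O=O: 1 × 481 = 481
    Σ(formed) = 2385 kJ
  ΔH_II = 2192 − 2385 = −193 kJ
ΔH_I − ΔH_II = +113 kJ, so reaction II has the more negative ΔH; |ΔH_I − ΔH_II| = 113 kJ.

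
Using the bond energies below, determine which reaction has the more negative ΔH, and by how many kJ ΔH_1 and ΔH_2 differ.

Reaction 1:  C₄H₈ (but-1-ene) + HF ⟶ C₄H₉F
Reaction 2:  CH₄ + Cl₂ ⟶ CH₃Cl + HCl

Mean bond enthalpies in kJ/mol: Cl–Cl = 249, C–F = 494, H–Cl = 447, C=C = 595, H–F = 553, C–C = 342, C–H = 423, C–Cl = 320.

Reaction 1:
  Bonds broken (reactants):
    C–C: 2 × 342 = 684
    C–H: 8 × 423 = 3384
    C=C: 1 × 595 = 595
    H–F: 1 × 553 = 553
    Σ(broken) = 5216 kJ
  Bonds formed (products):
    C–C: 3 × 342 = 1026
    C–F: 1 × 494 = 494
    C–H: 9 × 423 = 3807
    Σ(formed) = 5327 kJ
  ΔH_1 = 5216 − 5327 = −111 kJ
Reaction 2:
  Bonds broken (reactants):
    C–H: 4 × 423 = 1692
    Cl–Cl: 1 × 249 = 249
    Σ(broken) = 1941 kJ
  Bonds formed (products):
    C–Cl: 1 × 320 = 320
    C–H: 3 × 423 = 1269
    H–Cl: 1 × 447 = 447
    Σ(formed) = 2036 kJ
  ΔH_2 = 1941 − 2036 = −95 kJ
ΔH_1 − ΔH_2 = −16 kJ, so reaction 1 has the more negative ΔH; |ΔH_1 − ΔH_2| = 16 kJ.

Reaction 1, by 16 kJ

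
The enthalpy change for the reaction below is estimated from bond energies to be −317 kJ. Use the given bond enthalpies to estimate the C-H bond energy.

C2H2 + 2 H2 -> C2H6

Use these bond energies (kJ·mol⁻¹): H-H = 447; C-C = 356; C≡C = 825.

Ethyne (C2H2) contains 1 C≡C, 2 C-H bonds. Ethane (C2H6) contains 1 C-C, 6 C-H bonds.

D(C-H) ≈ 420 kJ/mol

Let D be the C-H bond energy.
Σ(broken) = 1×825 + 2×D + 2×447 = 1719 + 2D
Σ(formed) = 1×356 + 6×D = 356 + 6D
ΔH = Σ(broken) − Σ(formed) = (1719 + 2D) − (356 + 6D) = +1363 − 4D
Setting this equal to −317 kJ gives 4D = 1680, so D = 420 kJ/mol.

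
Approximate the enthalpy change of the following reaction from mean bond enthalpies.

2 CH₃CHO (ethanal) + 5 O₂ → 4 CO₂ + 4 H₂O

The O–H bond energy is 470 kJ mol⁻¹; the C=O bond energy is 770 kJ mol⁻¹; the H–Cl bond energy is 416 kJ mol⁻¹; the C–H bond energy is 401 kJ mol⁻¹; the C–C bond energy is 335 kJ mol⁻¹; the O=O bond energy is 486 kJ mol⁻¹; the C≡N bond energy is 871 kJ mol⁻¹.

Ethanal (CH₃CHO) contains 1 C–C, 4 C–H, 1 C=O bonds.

ΔH ≈ −2072 kJ

Bonds broken (reactants):
  C–C: 2 × 335 = 670
  C–H: 8 × 401 = 3208
  C=O: 2 × 770 = 1540
  O=O: 5 × 486 = 2430
  Σ(broken) = 7848 kJ
Bonds formed (products):
  C=O: 8 × 770 = 6160
  O–H: 8 × 470 = 3760
  Σ(formed) = 9920 kJ
ΔH = Σ(broken) − Σ(formed) = 7848 − 9920 = −2072 kJ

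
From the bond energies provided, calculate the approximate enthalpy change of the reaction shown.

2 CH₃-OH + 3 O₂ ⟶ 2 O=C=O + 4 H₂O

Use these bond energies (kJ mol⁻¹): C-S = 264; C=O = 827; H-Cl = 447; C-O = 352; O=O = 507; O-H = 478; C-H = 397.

Bonds broken (reactants):
  C-H: 6 × 397 = 2382
  C-O: 2 × 352 = 704
  O-H: 2 × 478 = 956
  O=O: 3 × 507 = 1521
  Σ(broken) = 5563 kJ
Bonds formed (products):
  C=O: 4 × 827 = 3308
  O-H: 8 × 478 = 3824
  Σ(formed) = 7132 kJ
ΔH = Σ(broken) − Σ(formed) = 5563 − 7132 = −1569 kJ

ΔH ≈ −1569 kJ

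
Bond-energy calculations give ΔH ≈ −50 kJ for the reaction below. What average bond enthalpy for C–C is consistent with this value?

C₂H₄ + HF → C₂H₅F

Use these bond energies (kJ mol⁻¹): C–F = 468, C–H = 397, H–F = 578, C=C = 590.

D(C–C) ≈ 353 kJ/mol

Let D be the C–C bond energy.
Σ(broken) = 4×397 + 1×590 + 1×578 = 2756
Σ(formed) = 1×D + 1×468 + 5×397 = 2453 + D
ΔH = Σ(broken) − Σ(formed) = (2756) − (2453 + D) = +303 − D
Setting this equal to −50 kJ gives D = 353 kJ/mol.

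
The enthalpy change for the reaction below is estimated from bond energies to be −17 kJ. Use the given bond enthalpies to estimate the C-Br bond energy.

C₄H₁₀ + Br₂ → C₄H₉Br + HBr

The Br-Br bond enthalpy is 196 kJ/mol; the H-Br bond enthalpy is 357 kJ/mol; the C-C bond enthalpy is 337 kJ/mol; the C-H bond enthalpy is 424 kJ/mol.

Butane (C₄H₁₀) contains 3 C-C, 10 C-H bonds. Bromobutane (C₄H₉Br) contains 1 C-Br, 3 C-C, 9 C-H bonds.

D(C-Br) ≈ 280 kJ/mol

Let D be the C-Br bond energy.
Σ(broken) = 1×196 + 3×337 + 10×424 = 5447
Σ(formed) = 1×D + 3×337 + 9×424 + 1×357 = 5184 + D
ΔH = Σ(broken) − Σ(formed) = (5447) − (5184 + D) = +263 − D
Setting this equal to −17 kJ gives D = 280 kJ/mol.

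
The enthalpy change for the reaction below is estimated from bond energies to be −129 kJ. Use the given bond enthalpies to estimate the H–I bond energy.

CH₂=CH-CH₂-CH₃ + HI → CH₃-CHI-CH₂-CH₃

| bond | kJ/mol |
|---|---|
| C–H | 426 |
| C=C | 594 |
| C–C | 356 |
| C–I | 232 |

Let D be the H–I bond energy.
Σ(broken) = 2×356 + 8×426 + 1×594 + 1×D = 4714 + D
Σ(formed) = 3×356 + 9×426 + 1×232 = 5134
ΔH = Σ(broken) − Σ(formed) = (4714 + D) − (5134) = −420 + D
Setting this equal to −129 kJ gives D = 291 kJ/mol.

D(H–I) ≈ 291 kJ/mol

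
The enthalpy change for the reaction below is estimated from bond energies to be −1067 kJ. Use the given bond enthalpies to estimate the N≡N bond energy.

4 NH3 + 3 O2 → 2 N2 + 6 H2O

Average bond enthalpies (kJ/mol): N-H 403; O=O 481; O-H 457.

Let D be the N≡N bond energy.
Σ(broken) = 12×403 + 3×481 = 6279
Σ(formed) = 2×D + 12×457 = 5484 + 2D
ΔH = Σ(broken) − Σ(formed) = (6279) − (5484 + 2D) = +795 − 2D
Setting this equal to −1067 kJ gives 2D = 1862, so D = 931 kJ/mol.

D(N≡N) ≈ 931 kJ/mol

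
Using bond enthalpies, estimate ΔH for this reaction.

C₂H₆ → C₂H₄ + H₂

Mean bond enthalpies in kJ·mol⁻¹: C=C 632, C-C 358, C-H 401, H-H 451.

Bonds broken (reactants):
  C-C: 1 × 358 = 358
  C-H: 6 × 401 = 2406
  Σ(broken) = 2764 kJ
Bonds formed (products):
  C-H: 4 × 401 = 1604
  C=C: 1 × 632 = 632
  H-H: 1 × 451 = 451
  Σ(formed) = 2687 kJ
ΔH = Σ(broken) − Σ(formed) = 2764 − 2687 = +77 kJ

ΔH ≈ +77 kJ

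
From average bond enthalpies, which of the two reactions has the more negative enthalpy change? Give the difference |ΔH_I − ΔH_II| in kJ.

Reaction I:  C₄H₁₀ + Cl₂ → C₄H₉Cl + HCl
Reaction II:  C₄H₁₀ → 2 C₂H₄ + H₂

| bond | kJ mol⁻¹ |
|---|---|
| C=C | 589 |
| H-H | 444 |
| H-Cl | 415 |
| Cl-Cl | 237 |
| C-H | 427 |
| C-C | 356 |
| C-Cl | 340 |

Reaction I:
  Bonds broken (reactants):
    C-C: 3 × 356 = 1068
    C-H: 10 × 427 = 4270
    Cl-Cl: 1 × 237 = 237
    Σ(broken) = 5575 kJ
  Bonds formed (products):
    C-C: 3 × 356 = 1068
    C-Cl: 1 × 340 = 340
    C-H: 9 × 427 = 3843
    H-Cl: 1 × 415 = 415
    Σ(formed) = 5666 kJ
  ΔH_I = 5575 − 5666 = −91 kJ
Reaction II:
  Bonds broken (reactants):
    C-C: 3 × 356 = 1068
    C-H: 10 × 427 = 4270
    Σ(broken) = 5338 kJ
  Bonds formed (products):
    C-H: 8 × 427 = 3416
    C=C: 2 × 589 = 1178
    H-H: 1 × 444 = 444
    Σ(formed) = 5038 kJ
  ΔH_II = 5338 − 5038 = +300 kJ
ΔH_I − ΔH_II = −391 kJ, so reaction I has the more negative ΔH; |ΔH_I − ΔH_II| = 391 kJ.

Reaction I, by 391 kJ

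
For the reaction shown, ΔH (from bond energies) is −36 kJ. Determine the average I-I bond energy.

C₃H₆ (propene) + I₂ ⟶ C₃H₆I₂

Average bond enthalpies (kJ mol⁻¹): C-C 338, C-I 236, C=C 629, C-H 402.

Let D be the I-I bond energy.
Σ(broken) = 1×338 + 6×402 + 1×629 + 1×D = 3379 + D
Σ(formed) = 2×338 + 6×402 + 2×236 = 3560
ΔH = Σ(broken) − Σ(formed) = (3379 + D) − (3560) = −181 + D
Setting this equal to −36 kJ gives D = 145 kJ/mol.

D(I-I) ≈ 145 kJ/mol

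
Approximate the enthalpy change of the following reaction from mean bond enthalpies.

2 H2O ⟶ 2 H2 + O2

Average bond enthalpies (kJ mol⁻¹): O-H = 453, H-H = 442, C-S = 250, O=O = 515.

ΔH ≈ +413 kJ

Bonds broken (reactants):
  O-H: 4 × 453 = 1812
  Σ(broken) = 1812 kJ
Bonds formed (products):
  H-H: 2 × 442 = 884
  O=O: 1 × 515 = 515
  Σ(formed) = 1399 kJ
ΔH = Σ(broken) − Σ(formed) = 1812 − 1399 = +413 kJ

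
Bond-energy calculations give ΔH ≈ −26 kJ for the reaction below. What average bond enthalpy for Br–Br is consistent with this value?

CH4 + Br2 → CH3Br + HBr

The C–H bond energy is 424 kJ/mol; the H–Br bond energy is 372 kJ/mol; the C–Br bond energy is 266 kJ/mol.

Let D be the Br–Br bond energy.
Σ(broken) = 1×D + 4×424 = 1696 + D
Σ(formed) = 1×266 + 3×424 + 1×372 = 1910
ΔH = Σ(broken) − Σ(formed) = (1696 + D) − (1910) = −214 + D
Setting this equal to −26 kJ gives D = 188 kJ/mol.

D(Br–Br) ≈ 188 kJ/mol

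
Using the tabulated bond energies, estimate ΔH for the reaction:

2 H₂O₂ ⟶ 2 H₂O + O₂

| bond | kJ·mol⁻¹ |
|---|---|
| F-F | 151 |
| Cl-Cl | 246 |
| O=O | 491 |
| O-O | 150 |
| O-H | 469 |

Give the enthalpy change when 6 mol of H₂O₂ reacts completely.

ΔH = −573 kJ

Bonds broken (reactants):
  O-H: 4 × 469 = 1876
  O-O: 2 × 150 = 300
  Σ(broken) = 2176 kJ
Bonds formed (products):
  O-H: 4 × 469 = 1876
  O=O: 1 × 491 = 491
  Σ(formed) = 2367 kJ
ΔH = Σ(broken) − Σ(formed) = 2176 − 2367 = −191 kJ
For 3× the reaction as written: 3 × (−191) = −573 kJ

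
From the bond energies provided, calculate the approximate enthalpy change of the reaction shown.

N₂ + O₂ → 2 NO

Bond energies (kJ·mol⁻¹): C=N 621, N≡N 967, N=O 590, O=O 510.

ΔH ≈ +297 kJ

Bonds broken (reactants):
  N≡N: 1 × 967 = 967
  O=O: 1 × 510 = 510
  Σ(broken) = 1477 kJ
Bonds formed (products):
  N=O: 2 × 590 = 1180
  Σ(formed) = 1180 kJ
ΔH = Σ(broken) − Σ(formed) = 1477 − 1180 = +297 kJ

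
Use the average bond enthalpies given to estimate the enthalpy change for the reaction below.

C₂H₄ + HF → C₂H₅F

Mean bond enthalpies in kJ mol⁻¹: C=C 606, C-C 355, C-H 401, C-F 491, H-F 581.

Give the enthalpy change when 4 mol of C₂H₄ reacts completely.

ΔH = −240 kJ

Bonds broken (reactants):
  C-H: 4 × 401 = 1604
  C=C: 1 × 606 = 606
  H-F: 1 × 581 = 581
  Σ(broken) = 2791 kJ
Bonds formed (products):
  C-C: 1 × 355 = 355
  C-F: 1 × 491 = 491
  C-H: 5 × 401 = 2005
  Σ(formed) = 2851 kJ
ΔH = Σ(broken) − Σ(formed) = 2791 − 2851 = −60 kJ
For 4× the reaction as written: 4 × (−60) = −240 kJ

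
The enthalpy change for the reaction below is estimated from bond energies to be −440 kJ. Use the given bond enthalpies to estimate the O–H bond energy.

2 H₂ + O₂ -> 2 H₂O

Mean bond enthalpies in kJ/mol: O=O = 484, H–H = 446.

Let D be the O–H bond energy.
Σ(broken) = 2×446 + 1×484 = 1376
Σ(formed) = 4×D = 4D
ΔH = Σ(broken) − Σ(formed) = (1376) − (4D) = +1376 − 4D
Setting this equal to −440 kJ gives 4D = 1816, so D = 454 kJ/mol.

D(O–H) ≈ 454 kJ/mol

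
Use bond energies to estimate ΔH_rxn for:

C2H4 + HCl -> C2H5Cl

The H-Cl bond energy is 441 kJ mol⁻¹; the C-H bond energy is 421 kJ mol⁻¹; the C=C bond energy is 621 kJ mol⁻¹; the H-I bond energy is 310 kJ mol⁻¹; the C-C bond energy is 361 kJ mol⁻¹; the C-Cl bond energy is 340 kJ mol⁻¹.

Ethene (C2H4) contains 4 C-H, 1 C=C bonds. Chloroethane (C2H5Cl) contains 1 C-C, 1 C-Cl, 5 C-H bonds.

ΔH ≈ −60 kJ

Bonds broken (reactants):
  C-H: 4 × 421 = 1684
  C=C: 1 × 621 = 621
  H-Cl: 1 × 441 = 441
  Σ(broken) = 2746 kJ
Bonds formed (products):
  C-C: 1 × 361 = 361
  C-Cl: 1 × 340 = 340
  C-H: 5 × 421 = 2105
  Σ(formed) = 2806 kJ
ΔH = Σ(broken) − Σ(formed) = 2746 − 2806 = −60 kJ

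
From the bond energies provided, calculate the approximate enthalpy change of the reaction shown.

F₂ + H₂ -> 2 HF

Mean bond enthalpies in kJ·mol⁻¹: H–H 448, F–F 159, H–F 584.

Bonds broken (reactants):
  F–F: 1 × 159 = 159
  H–H: 1 × 448 = 448
  Σ(broken) = 607 kJ
Bonds formed (products):
  H–F: 2 × 584 = 1168
  Σ(formed) = 1168 kJ
ΔH = Σ(broken) − Σ(formed) = 607 − 1168 = −561 kJ

ΔH ≈ −561 kJ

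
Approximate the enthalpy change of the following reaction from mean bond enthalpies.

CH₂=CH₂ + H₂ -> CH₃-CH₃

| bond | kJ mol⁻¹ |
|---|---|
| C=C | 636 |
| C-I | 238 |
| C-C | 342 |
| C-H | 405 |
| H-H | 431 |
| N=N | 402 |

ΔH ≈ −85 kJ

Bonds broken (reactants):
  C-H: 4 × 405 = 1620
  C=C: 1 × 636 = 636
  H-H: 1 × 431 = 431
  Σ(broken) = 2687 kJ
Bonds formed (products):
  C-C: 1 × 342 = 342
  C-H: 6 × 405 = 2430
  Σ(formed) = 2772 kJ
ΔH = Σ(broken) − Σ(formed) = 2687 − 2772 = −85 kJ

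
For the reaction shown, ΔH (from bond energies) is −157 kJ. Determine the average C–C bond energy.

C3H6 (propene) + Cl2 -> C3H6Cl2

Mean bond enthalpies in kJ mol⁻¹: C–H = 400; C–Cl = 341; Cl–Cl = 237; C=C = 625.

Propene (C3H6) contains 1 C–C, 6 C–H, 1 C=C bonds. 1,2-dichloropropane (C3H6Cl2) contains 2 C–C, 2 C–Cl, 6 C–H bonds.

D(C–C) ≈ 337 kJ/mol

Let D be the C–C bond energy.
Σ(broken) = 1×D + 6×400 + 1×625 + 1×237 = 3262 + D
Σ(formed) = 2×D + 2×341 + 6×400 = 3082 + 2D
ΔH = Σ(broken) − Σ(formed) = (3262 + D) − (3082 + 2D) = +180 − D
Setting this equal to −157 kJ gives D = 337 kJ/mol.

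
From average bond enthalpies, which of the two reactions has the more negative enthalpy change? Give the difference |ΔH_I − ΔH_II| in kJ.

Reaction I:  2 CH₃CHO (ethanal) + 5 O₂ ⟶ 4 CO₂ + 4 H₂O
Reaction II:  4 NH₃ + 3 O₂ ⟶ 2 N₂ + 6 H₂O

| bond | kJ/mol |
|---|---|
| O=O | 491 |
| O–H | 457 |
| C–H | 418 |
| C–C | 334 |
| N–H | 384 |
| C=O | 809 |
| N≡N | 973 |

Reaction I:
  Bonds broken (reactants):
    C–C: 2 × 334 = 668
    C–H: 8 × 418 = 3344
    C=O: 2 × 809 = 1618
    O=O: 5 × 491 = 2455
    Σ(broken) = 8085 kJ
  Bonds formed (products):
    C=O: 8 × 809 = 6472
    O–H: 8 × 457 = 3656
    Σ(formed) = 10128 kJ
  ΔH_I = 8085 − 10128 = −2043 kJ
Reaction II:
  Bonds broken (reactants):
    N–H: 12 × 384 = 4608
    O=O: 3 × 491 = 1473
    Σ(broken) = 6081 kJ
  Bonds formed (products):
    N≡N: 2 × 973 = 1946
    O–H: 12 × 457 = 5484
    Σ(formed) = 7430 kJ
  ΔH_II = 6081 − 7430 = −1349 kJ
ΔH_I − ΔH_II = −694 kJ, so reaction I has the more negative ΔH; |ΔH_I − ΔH_II| = 694 kJ.

Reaction I, by 694 kJ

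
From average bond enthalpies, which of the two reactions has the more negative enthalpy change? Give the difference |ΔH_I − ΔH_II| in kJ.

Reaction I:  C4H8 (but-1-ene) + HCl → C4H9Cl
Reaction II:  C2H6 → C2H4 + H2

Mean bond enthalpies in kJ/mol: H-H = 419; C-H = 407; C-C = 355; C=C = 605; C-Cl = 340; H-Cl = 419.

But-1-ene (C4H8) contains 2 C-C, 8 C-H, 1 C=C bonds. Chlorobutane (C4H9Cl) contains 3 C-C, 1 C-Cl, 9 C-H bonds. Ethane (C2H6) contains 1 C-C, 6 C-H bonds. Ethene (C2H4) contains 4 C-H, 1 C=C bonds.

Reaction I:
  Bonds broken (reactants):
    C-C: 2 × 355 = 710
    C-H: 8 × 407 = 3256
    C=C: 1 × 605 = 605
    H-Cl: 1 × 419 = 419
    Σ(broken) = 4990 kJ
  Bonds formed (products):
    C-C: 3 × 355 = 1065
    C-Cl: 1 × 340 = 340
    C-H: 9 × 407 = 3663
    Σ(formed) = 5068 kJ
  ΔH_I = 4990 − 5068 = −78 kJ
Reaction II:
  Bonds broken (reactants):
    C-C: 1 × 355 = 355
    C-H: 6 × 407 = 2442
    Σ(broken) = 2797 kJ
  Bonds formed (products):
    C-H: 4 × 407 = 1628
    C=C: 1 × 605 = 605
    H-H: 1 × 419 = 419
    Σ(formed) = 2652 kJ
  ΔH_II = 2797 − 2652 = +145 kJ
ΔH_I − ΔH_II = −223 kJ, so reaction I has the more negative ΔH; |ΔH_I − ΔH_II| = 223 kJ.

Reaction I, by 223 kJ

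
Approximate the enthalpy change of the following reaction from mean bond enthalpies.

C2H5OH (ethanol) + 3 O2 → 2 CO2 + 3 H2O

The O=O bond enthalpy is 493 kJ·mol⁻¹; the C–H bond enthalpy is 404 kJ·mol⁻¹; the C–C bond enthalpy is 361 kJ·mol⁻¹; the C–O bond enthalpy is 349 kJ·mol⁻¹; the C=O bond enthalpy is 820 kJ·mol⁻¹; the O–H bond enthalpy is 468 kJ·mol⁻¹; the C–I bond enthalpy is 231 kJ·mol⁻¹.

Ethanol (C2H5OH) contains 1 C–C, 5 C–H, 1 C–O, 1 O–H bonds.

Bonds broken (reactants):
  C–C: 1 × 361 = 361
  C–H: 5 × 404 = 2020
  C–O: 1 × 349 = 349
  O–H: 1 × 468 = 468
  O=O: 3 × 493 = 1479
  Σ(broken) = 4677 kJ
Bonds formed (products):
  C=O: 4 × 820 = 3280
  O–H: 6 × 468 = 2808
  Σ(formed) = 6088 kJ
ΔH = Σ(broken) − Σ(formed) = 4677 − 6088 = −1411 kJ

ΔH ≈ −1411 kJ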